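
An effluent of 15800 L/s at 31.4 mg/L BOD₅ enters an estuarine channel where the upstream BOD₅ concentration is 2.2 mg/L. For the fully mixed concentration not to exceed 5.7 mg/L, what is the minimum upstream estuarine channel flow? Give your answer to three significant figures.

Set C_mix = 5.7: (Q·2.200 + 15800·31.40) / (Q + 15800) = 5.7
→ Q = 15800·(31.40 − 5.7)/(5.7 − 2.200) = 116000 L/s.

116000 L/s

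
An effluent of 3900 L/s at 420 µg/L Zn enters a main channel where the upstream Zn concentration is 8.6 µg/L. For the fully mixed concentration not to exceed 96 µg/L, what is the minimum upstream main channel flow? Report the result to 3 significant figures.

Set C_mix = 96: (Q·8.600 + 3900·420.0) / (Q + 3900) = 96
→ Q = 3900·(420.0 − 96)/(96 − 8.600) = 14460 L/s.

14500 L/s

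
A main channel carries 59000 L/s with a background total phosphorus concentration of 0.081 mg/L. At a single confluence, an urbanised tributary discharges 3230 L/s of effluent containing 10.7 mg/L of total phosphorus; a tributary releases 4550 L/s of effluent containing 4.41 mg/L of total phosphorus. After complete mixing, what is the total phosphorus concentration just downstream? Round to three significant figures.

Flow-weighted average: C = (59000·0.08100 + 3230·10.70 + 4550·4.410) / 66780 = 59410/66780 = 0.8896 mg/L.

0.890 mg/L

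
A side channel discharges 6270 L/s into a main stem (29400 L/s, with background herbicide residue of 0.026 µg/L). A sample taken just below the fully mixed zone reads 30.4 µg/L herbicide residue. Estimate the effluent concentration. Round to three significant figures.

173 µg/L

Mass balance: 29400·0.02600 + 6270·Cₑ = 35670·30.40
→ Cₑ = (35670·30.40 − 29400·0.02600) / 6270 = 172.8 µg/L.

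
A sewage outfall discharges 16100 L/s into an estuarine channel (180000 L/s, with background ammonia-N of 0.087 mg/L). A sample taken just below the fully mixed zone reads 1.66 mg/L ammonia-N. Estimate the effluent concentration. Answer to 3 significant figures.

Mass balance: 180000·0.08700 + 16100·Cₑ = 196100·1.660
→ Cₑ = (196100·1.660 − 180000·0.08700) / 16100 = 19.25 mg/L.

19.2 mg/L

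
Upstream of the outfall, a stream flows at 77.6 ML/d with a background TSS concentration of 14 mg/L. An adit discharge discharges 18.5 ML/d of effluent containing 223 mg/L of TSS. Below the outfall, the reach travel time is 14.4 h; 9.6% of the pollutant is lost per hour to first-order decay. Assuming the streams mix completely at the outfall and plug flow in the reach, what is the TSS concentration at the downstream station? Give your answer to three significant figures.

Mass balance: C = (77.60·14.00 + 18.50·223.0) / 96.10 = 5212/96.10 = 54.23 mg/L.
9.6%/h lost → k = −ln(1 − 0.096) = 0.1009 h⁻¹.
Applying C = C₀e^(−kt): 54.23 × 0.2338 = 12.68 mg/L.

12.7 mg/L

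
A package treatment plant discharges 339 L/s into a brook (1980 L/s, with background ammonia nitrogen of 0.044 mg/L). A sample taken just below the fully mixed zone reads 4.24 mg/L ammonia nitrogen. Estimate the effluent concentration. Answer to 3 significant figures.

Mass balance: 1980·0.04400 + 339.0·Cₑ = 2319·4.240
→ Cₑ = (2319·4.240 − 1980·0.04400) / 339.0 = 28.75 mg/L.

28.7 mg/L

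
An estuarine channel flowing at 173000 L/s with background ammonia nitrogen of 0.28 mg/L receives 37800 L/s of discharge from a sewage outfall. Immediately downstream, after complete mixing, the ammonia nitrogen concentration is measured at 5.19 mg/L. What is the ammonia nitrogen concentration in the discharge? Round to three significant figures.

Mass balance: 173000·0.2800 + 37800·Cₑ = 210800·5.190
→ Cₑ = (210800·5.190 − 173000·0.2800) / 37800 = 27.66 mg/L.

27.7 mg/L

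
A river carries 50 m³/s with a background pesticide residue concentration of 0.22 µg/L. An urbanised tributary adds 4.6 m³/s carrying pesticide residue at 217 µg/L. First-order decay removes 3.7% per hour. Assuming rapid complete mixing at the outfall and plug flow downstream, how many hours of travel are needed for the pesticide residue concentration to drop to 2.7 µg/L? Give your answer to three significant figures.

51.0 h

Conservation of mass: C = (50.00·0.2200 + 4.600·217.0) / 54.60 = 1009/54.60 = 18.48 µg/L.
3.7%/h lost → k = −ln(1 − 0.037) = 0.03770 h⁻¹.
18.48·exp(−k·t) = 2.7 → t = ln(18.48/2.7)/k = 183700 s = 51.02 h.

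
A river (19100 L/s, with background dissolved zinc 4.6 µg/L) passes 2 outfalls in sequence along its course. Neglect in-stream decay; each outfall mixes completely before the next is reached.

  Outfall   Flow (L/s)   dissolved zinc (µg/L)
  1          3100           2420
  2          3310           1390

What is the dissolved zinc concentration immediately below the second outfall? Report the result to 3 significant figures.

478 µg/L

Below outfall 1: Q → 22200 L/s, C = (19100·4.600 + 3100·2420)/22200 = 341.9 µg/L.
Below outfall 2: Q → 25510 L/s, C = (22200·341.9 + 3310·1390)/25510 = 477.9 µg/L.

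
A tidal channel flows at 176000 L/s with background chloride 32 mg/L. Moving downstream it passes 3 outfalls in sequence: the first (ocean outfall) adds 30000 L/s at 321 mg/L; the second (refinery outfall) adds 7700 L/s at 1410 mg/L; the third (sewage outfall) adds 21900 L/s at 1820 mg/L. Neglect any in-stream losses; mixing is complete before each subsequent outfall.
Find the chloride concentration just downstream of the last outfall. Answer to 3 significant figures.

280 mg/L

Below outfall 1: Q → 206000 L/s, C = (176000·32.00 + 30000·321.0)/206000 = 74.09 mg/L.
Below outfall 2: Q → 213700 L/s, C = (206000·74.09 + 7700·1410)/213700 = 122.2 mg/L.
Below outfall 3: Q → 235600 L/s, C = (213700·122.2 + 21900·1820)/235600 = 280.0 mg/L.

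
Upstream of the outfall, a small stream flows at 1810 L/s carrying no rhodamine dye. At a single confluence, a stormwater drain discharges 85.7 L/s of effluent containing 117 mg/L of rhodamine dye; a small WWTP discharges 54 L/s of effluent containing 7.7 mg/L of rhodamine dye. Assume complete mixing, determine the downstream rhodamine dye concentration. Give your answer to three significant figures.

5.36 mg/L

Mixed concentration C = ΣQC/ΣQ = (1810·0 + 85.70·117.0 + 54.00·7.700) / 1950 = 10440/1950 = 5.356 mg/L.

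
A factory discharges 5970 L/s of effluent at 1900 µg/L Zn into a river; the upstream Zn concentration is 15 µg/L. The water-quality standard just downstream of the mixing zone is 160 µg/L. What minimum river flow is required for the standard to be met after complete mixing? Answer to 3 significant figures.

Set C_mix = 160: (Q·15.00 + 5970·1900) / (Q + 5970) = 160
→ Q = 5970·(1900 − 160)/(160 − 15.00) = 71640 L/s.

71600 L/s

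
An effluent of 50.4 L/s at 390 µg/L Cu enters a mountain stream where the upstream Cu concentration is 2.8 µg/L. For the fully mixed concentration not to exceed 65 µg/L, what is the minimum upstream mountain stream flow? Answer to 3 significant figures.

Set C_mix = 65: (Q·2.800 + 50.40·390.0) / (Q + 50.40) = 65
→ Q = 50.40·(390.0 − 65)/(65 − 2.800) = 263.3 L/s.

263 L/s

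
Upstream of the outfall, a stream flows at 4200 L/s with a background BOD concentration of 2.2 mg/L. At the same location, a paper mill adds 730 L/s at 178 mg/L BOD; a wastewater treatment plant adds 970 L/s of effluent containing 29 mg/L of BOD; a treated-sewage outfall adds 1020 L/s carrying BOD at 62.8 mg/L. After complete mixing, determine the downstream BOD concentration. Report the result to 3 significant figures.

Flow-weighted average: C = (4200·2.200 + 730.0·178.0 + 970.0·29.00 + 1020·62.80) / 6920 = 231400/6920 = 33.43 mg/L.

33.4 mg/L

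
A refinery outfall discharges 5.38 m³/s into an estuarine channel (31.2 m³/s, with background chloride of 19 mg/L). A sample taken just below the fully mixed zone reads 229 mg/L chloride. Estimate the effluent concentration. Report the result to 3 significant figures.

1450 mg/L

Mass balance: 31.20·19.00 + 5.380·Cₑ = 36.58·229.0
→ Cₑ = (36.58·229.0 − 31.20·19.00) / 5.380 = 1447 mg/L.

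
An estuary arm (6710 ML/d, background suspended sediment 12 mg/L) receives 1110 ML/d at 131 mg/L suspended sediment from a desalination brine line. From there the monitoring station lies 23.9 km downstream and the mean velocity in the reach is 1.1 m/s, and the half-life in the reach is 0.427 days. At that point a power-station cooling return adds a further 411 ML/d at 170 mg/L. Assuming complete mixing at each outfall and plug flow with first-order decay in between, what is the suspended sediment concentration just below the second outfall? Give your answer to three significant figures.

26.7 mg/L

Flow-weighted average: C = (6710·12.00 + 1110·131.0) / 7820 = 225900/7820 = 28.89 mg/L; combined flow 7820 ML/d.
Travel time t = 23.9·1000 / 1.1 = 21730 s = 6.035 h.
Half-life 0.427 d → k = ln 2 / 0.427 = 1.623 d⁻¹.
Applying C = C₀e^(−kt): 28.89 × 0.6648 = 19.21 mg/L.
Second outfall: C = (7820·19.21 + 411.0·170.0)/8231 = 26.74 mg/L.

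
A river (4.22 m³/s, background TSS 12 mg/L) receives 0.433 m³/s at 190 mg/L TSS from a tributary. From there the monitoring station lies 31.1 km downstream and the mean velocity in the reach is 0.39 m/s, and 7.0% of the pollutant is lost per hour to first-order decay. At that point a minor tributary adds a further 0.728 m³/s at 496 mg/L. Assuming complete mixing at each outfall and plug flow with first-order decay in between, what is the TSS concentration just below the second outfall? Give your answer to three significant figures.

Mixed concentration C = ΣQC/ΣQ = (4.220·12.00 + 0.4330·190.0) / 4.653 = 132.9/4.653 = 28.56 mg/L; combined flow 4.653 m³/s.
Travel time t = 31.1·1000 / 0.39 = 79740 s = 22.15 h.
7.0%/h lost → k = −ln(1 − 0.07) = 0.07257 h⁻¹.
First-order decay: C = 28.56·exp(−k·t) = 28.56·0.2004 = 5.724 mg/L.
At the second outfall, C = (4.653·5.724 + 0.7280·496.0) / (4.653 + 0.7280) = 72.05 mg/L.

72.1 mg/L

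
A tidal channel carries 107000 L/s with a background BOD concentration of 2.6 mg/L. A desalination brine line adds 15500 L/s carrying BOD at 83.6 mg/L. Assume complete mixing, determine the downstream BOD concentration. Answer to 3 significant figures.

12.8 mg/L

Flow-weighted average: C = (107000·2.600 + 15500·83.60) / 122500 = 1574000/122500 = 12.85 mg/L.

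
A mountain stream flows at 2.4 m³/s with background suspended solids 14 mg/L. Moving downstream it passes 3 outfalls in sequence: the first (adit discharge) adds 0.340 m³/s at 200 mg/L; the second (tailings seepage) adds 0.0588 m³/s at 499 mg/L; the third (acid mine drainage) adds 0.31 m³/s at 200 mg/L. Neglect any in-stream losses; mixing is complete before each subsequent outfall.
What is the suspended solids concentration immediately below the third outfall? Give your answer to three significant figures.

62.1 mg/L

After outfall 1: Q = 2.400 + 0.3400 = 2.740 m³/s; C = (2.400·14.00 + 0.3400·200.0)/2.740 = 37.08 mg/L.
After outfall 2: Q = 2.740 + 0.05880 = 2.799 m³/s; C = (2.740·37.08 + 0.05880·499.0)/2.799 = 46.78 mg/L.
After outfall 3: Q = 2.799 + 0.3100 = 3.109 m³/s; C = (2.799·46.78 + 0.3100·200.0)/3.109 = 62.06 mg/L.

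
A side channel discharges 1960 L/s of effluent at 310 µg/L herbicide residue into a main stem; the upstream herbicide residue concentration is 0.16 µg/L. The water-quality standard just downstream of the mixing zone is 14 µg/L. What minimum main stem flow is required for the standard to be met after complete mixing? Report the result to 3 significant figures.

Set C_mix = 14: (Q·0.1600 + 1960·310.0) / (Q + 1960) = 14
→ Q = 1960·(310.0 − 14)/(14 − 0.1600) = 41920 L/s.

41900 L/s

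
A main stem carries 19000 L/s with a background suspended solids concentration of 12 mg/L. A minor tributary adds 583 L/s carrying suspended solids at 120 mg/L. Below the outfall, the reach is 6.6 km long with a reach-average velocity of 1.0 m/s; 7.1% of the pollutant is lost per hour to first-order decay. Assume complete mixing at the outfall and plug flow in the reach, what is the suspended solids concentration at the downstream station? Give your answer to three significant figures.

After mixing, C = (19000·12.00 + 583.0·120.0) / 19580 = 298000/19580 = 15.22 mg/L.
Travel time t = 6.6·1000 / 1.0 = 6600 s = 1.833 h.
7.1%/h lost → k = −ln(1 − 0.071) = 0.07365 h⁻¹.
Applying C = C₀e^(−kt): 15.22 × 0.8737 = 13.29 mg/L.

13.3 mg/L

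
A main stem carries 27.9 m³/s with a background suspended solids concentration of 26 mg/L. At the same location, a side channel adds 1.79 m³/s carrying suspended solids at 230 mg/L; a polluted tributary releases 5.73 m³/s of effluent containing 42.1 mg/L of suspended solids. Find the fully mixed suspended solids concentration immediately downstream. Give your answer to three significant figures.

38.9 mg/L

Mixed concentration C = ΣQC/ΣQ = (27.90·26.00 + 1.790·230.0 + 5.730·42.10) / 35.42 = 1378/35.42 = 38.91 mg/L.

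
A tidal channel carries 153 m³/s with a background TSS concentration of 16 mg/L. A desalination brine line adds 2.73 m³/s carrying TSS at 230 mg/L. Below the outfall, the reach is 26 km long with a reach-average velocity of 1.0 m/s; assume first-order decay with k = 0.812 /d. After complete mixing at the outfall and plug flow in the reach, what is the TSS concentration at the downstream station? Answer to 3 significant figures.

15.5 mg/L

After mixing, C = (153.0·16.00 + 2.730·230.0) / 155.7 = 3076/155.7 = 19.75 mg/L.
Travel time t = 26·1000 / 1.0 = 26000 s = 7.222 h.
Decay over the reach: 19.75·exp(−kt) = 19.75·0.7832 = 15.47 mg/L.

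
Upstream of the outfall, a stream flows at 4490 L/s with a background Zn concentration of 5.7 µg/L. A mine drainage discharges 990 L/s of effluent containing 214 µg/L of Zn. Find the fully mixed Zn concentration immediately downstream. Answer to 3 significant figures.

Conservation of mass: C = (4490·5.700 + 990.0·214.0) / 5480 = 237500/5480 = 43.33 µg/L.

43.3 µg/L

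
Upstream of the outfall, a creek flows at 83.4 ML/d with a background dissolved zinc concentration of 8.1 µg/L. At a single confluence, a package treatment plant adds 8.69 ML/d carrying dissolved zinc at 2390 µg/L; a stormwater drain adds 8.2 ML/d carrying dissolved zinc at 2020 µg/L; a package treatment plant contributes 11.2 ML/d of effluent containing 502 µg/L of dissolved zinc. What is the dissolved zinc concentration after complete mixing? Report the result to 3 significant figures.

391 µg/L

After mixing, C = (83.40·8.100 + 8.690·2390 + 8.200·2020 + 11.20·502.0) / 111.5 = 43630/111.5 = 391.3 µg/L.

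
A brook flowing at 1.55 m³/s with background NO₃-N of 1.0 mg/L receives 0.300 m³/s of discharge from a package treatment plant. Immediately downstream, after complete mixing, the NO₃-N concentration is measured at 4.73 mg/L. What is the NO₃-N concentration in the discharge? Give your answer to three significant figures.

24.0 mg/L

Mass balance: 1.550·1.000 + 0.3000·Cₑ = 1.850·4.730
→ Cₑ = (1.850·4.730 − 1.550·1.000) / 0.3000 = 24.00 mg/L.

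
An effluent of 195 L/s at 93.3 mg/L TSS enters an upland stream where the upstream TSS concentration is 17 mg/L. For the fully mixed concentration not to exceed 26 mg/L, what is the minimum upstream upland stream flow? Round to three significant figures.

Set C_mix = 26: (Q·17.00 + 195.0·93.30) / (Q + 195.0) = 26
→ Q = 195.0·(93.30 − 26)/(26 − 17.00) = 1458 L/s.

1460 L/s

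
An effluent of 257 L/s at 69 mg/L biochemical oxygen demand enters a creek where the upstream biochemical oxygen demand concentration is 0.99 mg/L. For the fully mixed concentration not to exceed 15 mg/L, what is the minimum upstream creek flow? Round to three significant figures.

991 L/s

Set C_mix = 15: (Q·0.9900 + 257.0·69.00) / (Q + 257.0) = 15
→ Q = 257.0·(69.00 − 15)/(15 − 0.9900) = 990.6 L/s.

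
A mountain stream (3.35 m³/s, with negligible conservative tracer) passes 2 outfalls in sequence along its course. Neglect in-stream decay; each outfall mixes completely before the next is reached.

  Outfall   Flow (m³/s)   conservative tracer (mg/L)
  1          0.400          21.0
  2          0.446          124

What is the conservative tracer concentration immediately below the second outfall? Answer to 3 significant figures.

Below outfall 1: Q → 3.750 m³/s, C = (3.350·0 + 0.4000·21.00)/3.750 = 2.240 mg/L.
Below outfall 2: Q → 4.196 m³/s, C = (3.750·2.240 + 0.4460·124.0)/4.196 = 15.18 mg/L.

15.2 mg/L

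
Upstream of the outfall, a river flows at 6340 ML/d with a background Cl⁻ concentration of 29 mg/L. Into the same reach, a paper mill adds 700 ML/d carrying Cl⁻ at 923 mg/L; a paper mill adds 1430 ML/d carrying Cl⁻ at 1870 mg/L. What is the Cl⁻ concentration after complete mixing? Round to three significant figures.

Mixed concentration C = ΣQC/ΣQ = (6340·29.00 + 700.0·923.0 + 1430·1870) / 8470 = 3504000/8470 = 413.7 mg/L.

414 mg/L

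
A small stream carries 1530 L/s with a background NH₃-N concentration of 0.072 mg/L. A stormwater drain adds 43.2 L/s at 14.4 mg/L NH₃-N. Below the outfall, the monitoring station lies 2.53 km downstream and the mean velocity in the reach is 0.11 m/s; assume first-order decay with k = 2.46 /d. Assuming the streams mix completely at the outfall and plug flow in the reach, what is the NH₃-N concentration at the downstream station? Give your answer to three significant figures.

Flow-weighted average: C = (1530·0.07200 + 43.20·14.40) / 1573 = 732.2/1573 = 0.4654 mg/L.
Travel time t = 2.53·1000 / 0.11 = 23000 s = 6.389 h.
Applying C = C₀e^(−kt): 0.4654 × 0.5195 = 0.2418 mg/L.

0.242 mg/L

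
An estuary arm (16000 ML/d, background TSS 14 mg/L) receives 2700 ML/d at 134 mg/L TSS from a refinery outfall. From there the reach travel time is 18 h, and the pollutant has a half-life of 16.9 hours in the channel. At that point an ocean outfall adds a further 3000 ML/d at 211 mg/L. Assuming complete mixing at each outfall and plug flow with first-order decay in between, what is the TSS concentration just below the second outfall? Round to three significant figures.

After mixing, C = (16000·14.00 + 2700·134.0) / 18700 = 585800/18700 = 31.33 mg/L; combined flow 18700 ML/d.
Half-life 16.9 h → k = ln 2 / 16.9 = 0.04101 h⁻¹ = 0.9844 d⁻¹.
After decay, C = 31.33 × e^(−kt) = 31.33 × 0.4779 = 14.97 mg/L.
At the second outfall, C = (18700·14.97 + 3000·211.0) / (18700 + 3000) = 42.07 mg/L.

42.1 mg/L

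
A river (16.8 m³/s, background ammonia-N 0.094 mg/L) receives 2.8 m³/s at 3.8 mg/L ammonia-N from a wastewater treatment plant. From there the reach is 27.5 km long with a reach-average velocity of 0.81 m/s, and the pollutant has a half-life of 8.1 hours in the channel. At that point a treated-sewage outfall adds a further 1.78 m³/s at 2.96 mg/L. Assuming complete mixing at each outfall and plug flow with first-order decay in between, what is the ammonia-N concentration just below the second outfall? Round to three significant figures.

0.501 mg/L

Mass balance: C = (16.80·0.09400 + 2.800·3.800) / 19.60 = 12.22/19.60 = 0.6234 mg/L; combined flow 19.60 m³/s.
Travel time t = 27.5·1000 / 0.81 = 33950 s = 9.431 h.
Half-life 8.1 h → k = ln 2 / 8.1 = 0.08557 h⁻¹ = 2.054 d⁻¹.
First-order decay: C = 0.6234·exp(−k·t) = 0.6234·0.4462 = 0.2782 mg/L.
At the second outfall, C = (19.60·0.2782 + 1.780·2.960) / (19.60 + 1.780) = 0.5014 mg/L.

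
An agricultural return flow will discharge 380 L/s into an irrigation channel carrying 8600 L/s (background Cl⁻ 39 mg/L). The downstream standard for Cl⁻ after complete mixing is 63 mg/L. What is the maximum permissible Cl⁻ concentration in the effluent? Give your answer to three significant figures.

606 mg/L

At the limit, (Qr·Cr + Qe·Cₑ)/(Qr + Qe) = 63:
Cₑ = (8980·63 − 8600·39.00) / 380.0 = 606.2 mg/L.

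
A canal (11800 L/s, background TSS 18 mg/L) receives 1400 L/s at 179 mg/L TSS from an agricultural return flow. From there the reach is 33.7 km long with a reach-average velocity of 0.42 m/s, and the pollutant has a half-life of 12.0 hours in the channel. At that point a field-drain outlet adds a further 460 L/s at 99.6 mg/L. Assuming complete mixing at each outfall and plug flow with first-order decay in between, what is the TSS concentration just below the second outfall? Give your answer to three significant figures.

12.7 mg/L

Mixed concentration C = ΣQC/ΣQ = (11800·18.00 + 1400·179.0) / 13200 = 463000/13200 = 35.08 mg/L; combined flow 13200 L/s.
Travel time t = 33.7·1000 / 0.42 = 80240 s = 22.29 h.
Half-life 12.0 h → k = ln 2 / 12.0 = 0.05776 h⁻¹ = 1.386 d⁻¹.
Applying C = C₀e^(−kt): 35.08 × 0.2760 = 9.680 mg/L.
At the second outfall, C = (13200·9.680 + 460.0·99.60) / (13200 + 460.0) = 12.71 mg/L.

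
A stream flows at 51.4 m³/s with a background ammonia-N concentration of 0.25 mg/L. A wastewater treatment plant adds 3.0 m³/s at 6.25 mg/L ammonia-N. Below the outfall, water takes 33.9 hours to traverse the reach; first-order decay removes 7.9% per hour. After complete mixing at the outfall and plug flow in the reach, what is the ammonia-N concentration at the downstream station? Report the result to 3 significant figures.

0.0357 mg/L

Mixed concentration C = ΣQC/ΣQ = (51.40·0.2500 + 3.000·6.250) / 54.40 = 31.60/54.40 = 0.5809 mg/L.
7.9%/h lost → k = −ln(1 − 0.079) = 0.08230 h⁻¹.
Decay over the reach: 0.5809·exp(−kt) = 0.5809·0.06143 = 0.03569 mg/L.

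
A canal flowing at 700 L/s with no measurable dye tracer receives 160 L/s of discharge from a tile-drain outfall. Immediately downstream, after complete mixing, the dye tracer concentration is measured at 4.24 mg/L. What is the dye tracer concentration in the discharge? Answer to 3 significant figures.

22.8 mg/L

Mass balance: 700.0·0 + 160.0·Cₑ = 860.0·4.240
→ Cₑ = (860.0·4.240 − 700.0·0) / 160.0 = 22.79 mg/L.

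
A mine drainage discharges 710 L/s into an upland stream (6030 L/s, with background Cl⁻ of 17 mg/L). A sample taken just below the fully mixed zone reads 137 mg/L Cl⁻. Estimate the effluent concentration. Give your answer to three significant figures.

Mass balance: 6030·17.00 + 710.0·Cₑ = 6740·137.0
→ Cₑ = (6740·137.0 − 6030·17.00) / 710.0 = 1156 mg/L.

1160 mg/L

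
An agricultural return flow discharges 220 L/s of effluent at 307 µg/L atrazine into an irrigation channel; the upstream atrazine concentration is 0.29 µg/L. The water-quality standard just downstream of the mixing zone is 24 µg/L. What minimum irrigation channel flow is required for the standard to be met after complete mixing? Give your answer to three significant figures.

Set C_mix = 24: (Q·0.2900 + 220.0·307.0) / (Q + 220.0) = 24
→ Q = 220.0·(307.0 − 24)/(24 − 0.2900) = 2626 L/s.

2630 L/s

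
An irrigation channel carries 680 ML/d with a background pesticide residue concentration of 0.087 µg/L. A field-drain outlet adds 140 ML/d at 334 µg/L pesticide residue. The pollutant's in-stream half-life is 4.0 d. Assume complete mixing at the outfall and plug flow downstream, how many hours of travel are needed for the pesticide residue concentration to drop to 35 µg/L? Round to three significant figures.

After mixing, C = (680.0·0.08700 + 140.0·334.0) / 820.0 = 46820/820.0 = 57.10 µg/L.
Half-life 4.0 d → k = ln 2 / 4.0 = 0.1733 d⁻¹.
57.10·exp(−k·t) = 35 → t = ln(57.10/35)/k = 244000 s = 67.78 h.

67.8 h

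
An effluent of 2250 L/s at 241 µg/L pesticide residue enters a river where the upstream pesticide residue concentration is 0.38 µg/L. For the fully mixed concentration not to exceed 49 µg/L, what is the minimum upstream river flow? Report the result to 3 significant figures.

8890 L/s

Set C_mix = 49: (Q·0.3800 + 2250·241.0) / (Q + 2250) = 49
→ Q = 2250·(241.0 − 49)/(49 − 0.3800) = 8885 L/s.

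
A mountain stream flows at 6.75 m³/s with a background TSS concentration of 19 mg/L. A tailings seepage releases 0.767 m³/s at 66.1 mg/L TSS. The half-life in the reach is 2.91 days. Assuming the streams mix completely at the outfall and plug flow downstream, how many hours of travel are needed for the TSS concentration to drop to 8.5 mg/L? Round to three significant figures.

Mixed concentration C = ΣQC/ΣQ = (6.750·19.00 + 0.7670·66.10) / 7.517 = 178.9/7.517 = 23.81 mg/L.
Half-life 2.91 d → k = ln 2 / 2.91 = 0.2382 d⁻¹.
23.81·exp(−k·t) = 8.5 → t = ln(23.81/8.5)/k = 373600 s = 103.8 h.

104 h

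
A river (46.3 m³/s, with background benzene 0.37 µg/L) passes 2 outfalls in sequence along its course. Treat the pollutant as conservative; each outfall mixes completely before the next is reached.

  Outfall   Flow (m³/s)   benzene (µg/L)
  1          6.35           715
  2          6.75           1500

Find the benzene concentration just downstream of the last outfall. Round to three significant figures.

247 µg/L

Below outfall 1: Q → 52.65 m³/s, C = (46.30·0.3700 + 6.350·715.0)/52.65 = 86.56 µg/L.
Below outfall 2: Q → 59.40 m³/s, C = (52.65·86.56 + 6.750·1500)/59.40 = 247.2 µg/L.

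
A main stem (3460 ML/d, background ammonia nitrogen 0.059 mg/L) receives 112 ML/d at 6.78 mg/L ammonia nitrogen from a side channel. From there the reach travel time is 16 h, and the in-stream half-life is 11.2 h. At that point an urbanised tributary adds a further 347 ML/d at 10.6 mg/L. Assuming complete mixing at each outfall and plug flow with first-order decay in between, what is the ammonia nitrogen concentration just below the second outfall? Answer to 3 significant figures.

Conservation of mass: C = (3460·0.05900 + 112.0·6.780) / 3572 = 963.5/3572 = 0.2697 mg/L; combined flow 3572 ML/d.
Half-life 11.2 h → k = ln 2 / 11.2 = 0.06189 h⁻¹ = 1.485 d⁻¹.
First-order decay: C = 0.2697·exp(−k·t) = 0.2697·0.3715 = 0.1002 mg/L.
At the second outfall, C = (3572·0.1002 + 347.0·10.60) / (3572 + 347.0) = 1.030 mg/L.

1.03 mg/L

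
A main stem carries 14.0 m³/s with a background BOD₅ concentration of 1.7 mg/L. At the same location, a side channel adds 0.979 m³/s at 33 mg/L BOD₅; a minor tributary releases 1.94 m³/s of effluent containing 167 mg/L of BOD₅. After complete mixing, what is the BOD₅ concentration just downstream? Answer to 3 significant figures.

22.5 mg/L

Flow-weighted average: C = (14.00·1.700 + 0.9790·33.00 + 1.940·167.0) / 16.92 = 380.1/16.92 = 22.47 mg/L.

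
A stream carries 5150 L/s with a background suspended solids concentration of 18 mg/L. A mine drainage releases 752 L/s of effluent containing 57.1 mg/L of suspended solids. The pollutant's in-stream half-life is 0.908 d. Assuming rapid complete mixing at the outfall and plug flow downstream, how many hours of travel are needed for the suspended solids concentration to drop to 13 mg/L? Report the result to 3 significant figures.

17.9 h

Mixed concentration C = ΣQC/ΣQ = (5150·18.00 + 752.0·57.10) / 5902 = 135600/5902 = 22.98 mg/L.
Half-life 0.908 d → k = ln 2 / 0.908 = 0.7634 d⁻¹.
22.98·exp(−k·t) = 13 → t = ln(22.98/13)/k = 64490 s = 17.91 h.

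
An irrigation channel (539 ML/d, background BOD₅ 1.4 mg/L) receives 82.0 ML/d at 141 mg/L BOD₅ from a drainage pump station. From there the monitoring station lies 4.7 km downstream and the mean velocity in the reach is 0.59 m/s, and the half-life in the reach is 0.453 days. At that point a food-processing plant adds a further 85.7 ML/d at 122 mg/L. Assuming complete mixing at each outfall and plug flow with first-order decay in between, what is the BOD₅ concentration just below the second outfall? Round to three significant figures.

29.9 mg/L

Mass balance: C = (539.0·1.400 + 82.00·141.0) / 621.0 = 12320/621.0 = 19.83 mg/L; combined flow 621.0 ML/d.
Travel time t = 4.7·1000 / 0.59 = 7966 s = 2.213 h.
Half-life 0.453 d → k = ln 2 / 0.453 = 1.530 d⁻¹.
First-order decay: C = 19.83·exp(−k·t) = 19.83·0.8684 = 17.22 mg/L.
At the second outfall, C = (621.0·17.22 + 85.70·122.0) / (621.0 + 85.70) = 29.93 mg/L.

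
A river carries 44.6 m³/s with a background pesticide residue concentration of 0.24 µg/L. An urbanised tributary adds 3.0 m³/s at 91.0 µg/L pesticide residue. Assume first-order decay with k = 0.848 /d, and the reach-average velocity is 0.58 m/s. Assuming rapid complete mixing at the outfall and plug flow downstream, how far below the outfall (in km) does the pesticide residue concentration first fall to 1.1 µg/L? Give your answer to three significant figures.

Mixed concentration C = ΣQC/ΣQ = (44.60·0.2400 + 3.000·91.00) / 47.60 = 283.7/47.60 = 5.960 µg/L.
Set 5.960·exp(−k·t) = 1.1 → t = ln(5.960/1.1)/k = 172200 s = 47.82 h.
Distance = v·t = 0.58·172200 = 99860 m = 99.86 km.

99.9 km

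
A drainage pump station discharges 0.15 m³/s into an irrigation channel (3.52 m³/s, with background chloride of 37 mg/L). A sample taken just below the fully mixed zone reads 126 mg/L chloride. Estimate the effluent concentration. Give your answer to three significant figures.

Mass balance: 3.520·37.00 + 0.1500·Cₑ = 3.670·126.0
→ Cₑ = (3.670·126.0 − 3.520·37.00) / 0.1500 = 2215 mg/L.

2210 mg/L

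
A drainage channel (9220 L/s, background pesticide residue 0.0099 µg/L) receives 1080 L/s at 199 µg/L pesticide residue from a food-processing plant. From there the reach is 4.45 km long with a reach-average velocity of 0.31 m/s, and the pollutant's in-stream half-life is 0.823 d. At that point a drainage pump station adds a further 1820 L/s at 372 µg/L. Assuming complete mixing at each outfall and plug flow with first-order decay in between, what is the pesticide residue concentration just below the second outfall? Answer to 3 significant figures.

71.3 µg/L

Flow-weighted average: C = (9220·0.009900 + 1080·199.0) / 10300 = 215000/10300 = 20.87 µg/L; combined flow 10300 L/s.
Travel time t = 4.45·1000 / 0.31 = 14350 s = 3.987 h.
Half-life 0.823 d → k = ln 2 / 0.823 = 0.8422 d⁻¹.
Decay over the reach: 20.87·exp(−kt) = 20.87·0.8694 = 18.15 µg/L.
At the second outfall, C = (10300·18.15 + 1820·372.0) / (10300 + 1820) = 71.29 µg/L.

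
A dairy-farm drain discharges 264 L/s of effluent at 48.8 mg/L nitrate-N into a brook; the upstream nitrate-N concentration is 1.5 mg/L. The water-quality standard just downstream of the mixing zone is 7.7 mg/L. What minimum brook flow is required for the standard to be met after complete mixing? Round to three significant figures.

1750 L/s

Set C_mix = 7.7: (Q·1.500 + 264.0·48.80) / (Q + 264.0) = 7.7
→ Q = 264.0·(48.80 − 7.7)/(7.7 − 1.500) = 1750 L/s.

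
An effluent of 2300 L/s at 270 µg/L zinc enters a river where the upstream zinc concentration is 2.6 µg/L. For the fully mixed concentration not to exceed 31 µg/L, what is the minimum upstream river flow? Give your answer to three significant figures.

19400 L/s

Set C_mix = 31: (Q·2.600 + 2300·270.0) / (Q + 2300) = 31
→ Q = 2300·(270.0 − 31)/(31 − 2.600) = 19360 L/s.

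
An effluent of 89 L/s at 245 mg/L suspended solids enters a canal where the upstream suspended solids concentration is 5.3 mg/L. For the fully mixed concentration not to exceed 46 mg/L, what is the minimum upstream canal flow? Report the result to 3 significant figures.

435 L/s

Set C_mix = 46: (Q·5.300 + 89.00·245.0) / (Q + 89.00) = 46
→ Q = 89.00·(245.0 − 46)/(46 − 5.300) = 435.2 L/s.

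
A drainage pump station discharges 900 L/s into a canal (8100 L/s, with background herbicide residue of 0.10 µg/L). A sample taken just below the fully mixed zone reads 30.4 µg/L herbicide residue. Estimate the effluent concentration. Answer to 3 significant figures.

303 µg/L

Mass balance: 8100·0.1000 + 900.0·Cₑ = 9000·30.40
→ Cₑ = (9000·30.40 − 8100·0.1000) / 900.0 = 303.1 µg/L.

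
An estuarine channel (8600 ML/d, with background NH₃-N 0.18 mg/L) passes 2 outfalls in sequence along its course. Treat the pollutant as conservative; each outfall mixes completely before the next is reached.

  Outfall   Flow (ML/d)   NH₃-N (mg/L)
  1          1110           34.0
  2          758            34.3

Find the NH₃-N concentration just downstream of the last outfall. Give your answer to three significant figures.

6.24 mg/L

Outfall 1: combined Q = 9710 ML/d; C = (8600·0.1800 + 1110·34.00)/9710 = 4.046 mg/L.
Outfall 2: combined Q = 10470 ML/d; C = (9710·4.046 + 758.0·34.30)/10470 = 6.237 mg/L.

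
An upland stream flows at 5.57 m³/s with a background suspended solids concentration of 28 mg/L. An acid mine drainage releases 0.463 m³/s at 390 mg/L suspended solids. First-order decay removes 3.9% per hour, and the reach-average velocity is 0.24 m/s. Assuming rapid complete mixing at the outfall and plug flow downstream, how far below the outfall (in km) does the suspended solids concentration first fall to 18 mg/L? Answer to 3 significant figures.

Mass balance: C = (5.570·28.00 + 0.4630·390.0) / 6.033 = 336.5/6.033 = 55.78 mg/L.
3.9%/h lost → k = −ln(1 − 0.039) = 0.03978 h⁻¹.
Set 55.78·exp(−k·t) = 18 → t = ln(55.78/18)/k = 102400 s = 28.43 h.
Distance = v·t = 0.24·102400 = 24570 m = 24.57 km.

24.6 km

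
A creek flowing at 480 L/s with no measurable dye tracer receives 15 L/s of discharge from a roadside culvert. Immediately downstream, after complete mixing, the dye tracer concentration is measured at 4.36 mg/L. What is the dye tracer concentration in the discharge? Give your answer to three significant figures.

Mass balance: 480.0·0 + 15.00·Cₑ = 495.0·4.360
→ Cₑ = (495.0·4.360 − 480.0·0) / 15.00 = 143.9 mg/L.

144 mg/L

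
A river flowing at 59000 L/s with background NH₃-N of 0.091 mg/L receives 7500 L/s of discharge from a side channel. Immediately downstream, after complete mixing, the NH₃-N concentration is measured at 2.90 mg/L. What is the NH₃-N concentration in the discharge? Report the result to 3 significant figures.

Mass balance: 59000·0.09100 + 7500·Cₑ = 66500·2.900
→ Cₑ = (66500·2.900 − 59000·0.09100) / 7500 = 25.00 mg/L.

25.0 mg/L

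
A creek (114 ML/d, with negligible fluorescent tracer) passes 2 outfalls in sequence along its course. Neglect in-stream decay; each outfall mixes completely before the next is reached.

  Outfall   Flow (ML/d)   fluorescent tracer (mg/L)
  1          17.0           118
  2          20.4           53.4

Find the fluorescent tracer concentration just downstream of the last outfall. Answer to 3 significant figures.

20.4 mg/L

Outfall 1: combined Q = 131.0 ML/d; C = (114.0·0 + 17.00·118.0)/131.0 = 15.31 mg/L.
Outfall 2: combined Q = 151.4 ML/d; C = (131.0·15.31 + 20.40·53.40)/151.4 = 20.44 mg/L.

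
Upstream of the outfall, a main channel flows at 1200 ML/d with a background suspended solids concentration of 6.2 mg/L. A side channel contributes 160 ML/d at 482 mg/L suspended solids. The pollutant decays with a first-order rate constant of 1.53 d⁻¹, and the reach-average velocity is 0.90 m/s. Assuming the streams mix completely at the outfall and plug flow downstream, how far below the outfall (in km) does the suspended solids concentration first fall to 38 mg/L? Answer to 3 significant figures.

Mass balance: C = (1200·6.200 + 160.0·482.0) / 1360 = 84560/1360 = 62.18 mg/L.
Set 62.18·exp(−k·t) = 38 → t = ln(62.18/38)/k = 27810 s = 7.724 h.
Distance = v·t = 0.90·27810 = 25030 m = 25.03 km.

25.0 km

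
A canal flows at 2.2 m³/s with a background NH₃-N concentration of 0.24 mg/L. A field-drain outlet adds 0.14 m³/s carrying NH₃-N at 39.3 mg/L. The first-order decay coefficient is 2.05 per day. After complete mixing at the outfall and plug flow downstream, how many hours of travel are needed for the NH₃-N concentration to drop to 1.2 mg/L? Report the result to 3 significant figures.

8.95 h

After mixing, C = (2.200·0.2400 + 0.1400·39.30) / 2.340 = 6.030/2.340 = 2.577 mg/L.
2.577·exp(−k·t) = 1.2 → t = ln(2.577/1.2)/k = 32210 s = 8.948 h.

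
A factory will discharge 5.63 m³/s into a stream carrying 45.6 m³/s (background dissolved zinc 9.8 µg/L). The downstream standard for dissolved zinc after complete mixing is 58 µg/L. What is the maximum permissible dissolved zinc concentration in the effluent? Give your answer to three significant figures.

448 µg/L

At the limit, (Qr·Cr + Qe·Cₑ)/(Qr + Qe) = 58:
Cₑ = (51.23·58 − 45.60·9.800) / 5.630 = 448.4 µg/L.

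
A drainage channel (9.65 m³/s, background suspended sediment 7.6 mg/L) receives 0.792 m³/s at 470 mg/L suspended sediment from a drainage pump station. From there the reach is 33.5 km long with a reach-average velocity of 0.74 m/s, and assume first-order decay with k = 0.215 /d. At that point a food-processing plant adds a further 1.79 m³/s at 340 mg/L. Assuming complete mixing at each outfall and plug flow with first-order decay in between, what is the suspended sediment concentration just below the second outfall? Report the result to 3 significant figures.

82.3 mg/L

Conservation of mass: C = (9.650·7.600 + 0.7920·470.0) / 10.44 = 445.6/10.44 = 42.67 mg/L; combined flow 10.44 m³/s.
Travel time t = 33.5·1000 / 0.74 = 45270 s = 12.58 h.
Applying C = C₀e^(−kt): 42.67 × 0.8935 = 38.13 mg/L.
At the second outfall, C = (10.44·38.13 + 1.790·340.0) / (10.44 + 1.790) = 82.30 mg/L.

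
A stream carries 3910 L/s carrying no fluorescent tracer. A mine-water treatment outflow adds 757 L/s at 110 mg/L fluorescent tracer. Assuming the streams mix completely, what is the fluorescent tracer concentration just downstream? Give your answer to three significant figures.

17.8 mg/L

Conservation of mass: C = (3910·0 + 757.0·110.0) / 4667 = 83270/4667 = 17.84 mg/L.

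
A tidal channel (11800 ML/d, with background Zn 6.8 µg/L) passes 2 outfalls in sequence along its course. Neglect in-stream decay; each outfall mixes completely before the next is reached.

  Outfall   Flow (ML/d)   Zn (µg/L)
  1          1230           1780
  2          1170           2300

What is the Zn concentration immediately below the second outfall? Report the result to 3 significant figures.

349 µg/L

Outfall 1: combined Q = 13030 ML/d; C = (11800·6.800 + 1230·1780)/13030 = 174.2 µg/L.
Outfall 2: combined Q = 14200 ML/d; C = (13030·174.2 + 1170·2300)/14200 = 349.3 µg/L.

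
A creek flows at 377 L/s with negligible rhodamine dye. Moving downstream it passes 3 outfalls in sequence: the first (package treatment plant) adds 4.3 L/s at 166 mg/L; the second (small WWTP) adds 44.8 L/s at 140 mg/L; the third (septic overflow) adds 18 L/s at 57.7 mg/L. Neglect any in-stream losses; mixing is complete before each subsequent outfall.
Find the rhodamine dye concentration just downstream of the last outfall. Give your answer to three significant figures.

18.1 mg/L

After outfall 1: Q = 377.0 + 4.300 = 381.3 L/s; C = (377.0·0 + 4.300·166.0)/381.3 = 1.872 mg/L.
After outfall 2: Q = 381.3 + 44.80 = 426.1 L/s; C = (381.3·1.872 + 44.80·140.0)/426.1 = 16.39 mg/L.
After outfall 3: Q = 426.1 + 18.00 = 444.1 L/s; C = (426.1·16.39 + 18.00·57.70)/444.1 = 18.07 mg/L.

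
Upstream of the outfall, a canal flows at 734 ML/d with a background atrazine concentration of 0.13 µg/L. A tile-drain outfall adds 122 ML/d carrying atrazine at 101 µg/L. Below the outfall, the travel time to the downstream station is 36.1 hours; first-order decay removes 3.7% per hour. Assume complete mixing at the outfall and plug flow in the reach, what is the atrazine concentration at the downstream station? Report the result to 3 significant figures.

3.72 µg/L

Conservation of mass: C = (734.0·0.1300 + 122.0·101.0) / 856.0 = 12420/856.0 = 14.51 µg/L.
3.7%/h lost → k = −ln(1 − 0.037) = 0.03770 h⁻¹.
Decay over the reach: 14.51·exp(−kt) = 14.51·0.2564 = 3.719 µg/L.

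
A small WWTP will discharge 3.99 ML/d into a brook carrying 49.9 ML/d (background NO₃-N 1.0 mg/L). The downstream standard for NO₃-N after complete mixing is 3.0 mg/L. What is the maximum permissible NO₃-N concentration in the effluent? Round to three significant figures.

28.0 mg/L

At the limit, (Qr·Cr + Qe·Cₑ)/(Qr + Qe) = 3.0:
Cₑ = (53.89·3.0 − 49.90·1.000) / 3.990 = 28.01 mg/L.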